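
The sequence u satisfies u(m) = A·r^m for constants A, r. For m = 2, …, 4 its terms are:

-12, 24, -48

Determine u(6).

-192

Consecutive ratio: 24/(-12) = -2, and -48/24 = -2, so r = -2.
Then A·(-2)^2 = -12 gives A = -3, and u(m) = -3·(-2)^m.
u(6) = -3·(-2)^6 = -192.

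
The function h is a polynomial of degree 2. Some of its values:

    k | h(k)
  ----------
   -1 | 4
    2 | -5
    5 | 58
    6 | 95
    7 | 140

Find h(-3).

Write h(k) = ak² + bk + c; the 5 given values yield a linear system in the 3 coefficients.
Solving, h(k) = 4k² - 7k - 7.
Then h(-3) = 50.

50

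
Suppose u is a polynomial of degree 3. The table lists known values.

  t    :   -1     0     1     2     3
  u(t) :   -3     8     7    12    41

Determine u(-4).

-288

First differences: 11, -1, 5, 29. Second differences: -12, 6, 24. Third differences: 18, 18.
Level-3 differences are constant, so u has degree 3.
Fitting a degree-3 polynomial gives u(t) = 3t³ - 6t² + 2t + 8.
Then u(-4) = -288.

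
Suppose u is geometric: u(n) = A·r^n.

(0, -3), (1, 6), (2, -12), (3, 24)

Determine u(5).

96

Consecutive ratio: 6/(-3) = -2, and -12/6 = -2, so r = -2.
Then A·(-2)^0 = -3 gives A = -3, and u(n) = -3·(-2)^n.
u(5) = -3·(-2)^5 = 96.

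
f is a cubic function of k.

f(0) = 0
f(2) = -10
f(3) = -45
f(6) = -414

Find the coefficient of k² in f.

Write f(k) = ak³ + bk² + ck + d; the 4 given values yield a linear system in the 4 coefficients.
Solving, f(k) = -2k³ + 3k.
The coefficient of k² is 0.

0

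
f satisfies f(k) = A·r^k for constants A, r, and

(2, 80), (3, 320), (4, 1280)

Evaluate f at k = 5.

5120

Consecutive ratio: 320/80 = 4, and 1280/320 = 4, so r = 4.
Then A·4^2 = 80 gives A = 5, and f(k) = 5·4^k.
f(5) = 5·4^5 = 5120.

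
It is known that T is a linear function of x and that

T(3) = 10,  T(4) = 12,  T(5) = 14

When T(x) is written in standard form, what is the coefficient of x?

First differences: 2, 2.
Level-1 differences are constant, so T has degree 1.
Fitting a degree-1 polynomial gives T(x) = 2x + 4.
The coefficient of x is 2.

2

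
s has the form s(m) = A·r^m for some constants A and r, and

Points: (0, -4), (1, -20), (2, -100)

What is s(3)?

-500

Consecutive ratio: -20/(-4) = 5, and -100/(-20) = 5, so r = 5.
Then A·5^0 = -4 gives A = -4, and s(m) = -4·5^m.
s(3) = -4·5^3 = -500.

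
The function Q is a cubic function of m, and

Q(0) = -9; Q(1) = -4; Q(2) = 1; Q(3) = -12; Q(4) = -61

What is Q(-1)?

4

Write Q(m) = am³ + bm² + cm + d; the 5 given values yield a linear system in the 4 coefficients.
Solving, Q(m) = -3m³ + 9m² - m - 9.
Then Q(-1) = 4.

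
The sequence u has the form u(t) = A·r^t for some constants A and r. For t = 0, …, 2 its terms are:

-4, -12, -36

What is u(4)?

Consecutive ratio: -12/(-4) = 3, and -36/(-12) = 3, so r = 3.
Then A·3^0 = -4 gives A = -4, and u(t) = -4·3^t.
u(4) = -4·3^4 = -324.

-324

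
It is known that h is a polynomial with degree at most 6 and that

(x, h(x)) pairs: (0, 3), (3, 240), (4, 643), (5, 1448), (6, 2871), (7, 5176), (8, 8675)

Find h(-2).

55

Write h(x) = ax^6 + bx^5 + cx^4 + dx³ + ex² + px + q; the 7 given values yield a linear system in the 7 coefficients.
Solving, the top 2 coefficients vanish, and h(x) = 2x^4 + 7x² + 4x + 3.
Then h(-2) = 55.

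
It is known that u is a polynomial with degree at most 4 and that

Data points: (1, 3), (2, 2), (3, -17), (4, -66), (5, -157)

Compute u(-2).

18

Write u(k) = ak^4 + bk³ + ck² + dk + e; the 5 given values yield a linear system in the 5 coefficients.
Solving, the leading coefficient vanishes, and u(k) = -2k³ + 3k² + 4k - 2.
Then u(-2) = 18.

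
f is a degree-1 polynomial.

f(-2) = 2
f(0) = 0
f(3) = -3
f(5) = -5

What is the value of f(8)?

-8

Write f(t) = at + b; the 4 given values yield a linear system in the 2 coefficients.
Solving, f(t) = -t.
Then f(8) = -8.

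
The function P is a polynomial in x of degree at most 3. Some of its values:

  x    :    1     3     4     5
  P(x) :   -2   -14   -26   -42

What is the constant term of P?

Write P(x) = ax³ + bx² + cx + d; the 4 given values yield a linear system in the 4 coefficients.
Solving, the leading coefficient vanishes, and P(x) = -2x² + 2x - 2.
The constant term is P(0) = -2.

-2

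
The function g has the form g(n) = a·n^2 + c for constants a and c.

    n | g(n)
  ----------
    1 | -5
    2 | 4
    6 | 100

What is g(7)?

From g(1) = -5 and g(2) = 4: 1a + c = -5 and 4a + c = 4.
Subtracting: 3a = 9, so a = 3; then c = -5 − 3·1 = -8.
So g(n) = 3n² − 8, and g(7) = 139.

139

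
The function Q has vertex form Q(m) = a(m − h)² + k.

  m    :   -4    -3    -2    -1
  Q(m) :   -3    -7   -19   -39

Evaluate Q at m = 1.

-103

First differences -4, -12, -20; second difference -8 = 2a, so a = -4.
Expanding, the m-coefficient is −2ah = 8h; matching it to the data gives h = -4, and then k = -3.
So Q(m) = -4(m + 4)² − 3.
Q(1) = -4·5² − 3 = -103.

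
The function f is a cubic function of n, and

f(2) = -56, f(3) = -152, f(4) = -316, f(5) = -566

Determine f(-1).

Write f(n) = an³ + bn² + cn + d; the 4 given values yield a linear system in the 4 coefficients.
Solving, f(n) = -3n³ - 7n² - 4n + 4.
Then f(-1) = 4.

4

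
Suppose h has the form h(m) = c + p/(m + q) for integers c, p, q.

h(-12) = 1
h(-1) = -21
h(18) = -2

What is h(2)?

(h(m) − c)(m + q) = p for each data point; the three points give a linear system in c and q, then p follows.
Solving: c = -1, q = 2, p = -20, so h(m) = -1 − 20/(m + 2).
Then h(2) = -1 − 20/4 = -6.

-6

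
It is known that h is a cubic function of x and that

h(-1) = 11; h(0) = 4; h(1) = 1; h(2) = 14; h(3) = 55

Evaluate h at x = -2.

First differences: -7, -3, 13, 41. Second differences: 4, 16, 28. Third differences: 12, 12.
Level-3 differences are constant, so h has degree 3.
Fitting a degree-3 polynomial gives h(x) = 2x³ + 2x² - 7x + 4.
Then h(-2) = 10.

10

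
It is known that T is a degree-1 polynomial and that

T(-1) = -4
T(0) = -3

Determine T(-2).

-5

Write T(k) = ak + b; the 2 given values yield a linear system in the 2 coefficients.
Solving, T(k) = k - 3.
Then T(-2) = -5.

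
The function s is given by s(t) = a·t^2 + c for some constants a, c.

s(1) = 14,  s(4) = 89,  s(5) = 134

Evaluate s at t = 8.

329

From s(1) = 14 and s(4) = 89: 1a + c = 14 and 16a + c = 89.
Subtracting: 15a = 75, so a = 5; then c = 14 − 5·1 = 9.
So s(t) = 5t² + 9, and s(8) = 329.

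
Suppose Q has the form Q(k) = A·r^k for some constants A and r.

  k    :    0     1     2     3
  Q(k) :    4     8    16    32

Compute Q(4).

64

Consecutive ratio: 8/4 = 2, and 16/8 = 2, so r = 2.
Then A·2^0 = 4 gives A = 4, and Q(k) = 4·2^k.
Q(4) = 4·2^4 = 64.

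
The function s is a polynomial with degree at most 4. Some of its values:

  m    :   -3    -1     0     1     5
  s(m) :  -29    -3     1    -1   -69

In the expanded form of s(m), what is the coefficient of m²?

Write s(m) = am^4 + bm³ + cm² + dm + e; the 5 given values yield a linear system in the 5 coefficients.
Solving, the top 2 coefficients vanish, and s(m) = -3m² + m + 1.
The coefficient of m² is -3.

-3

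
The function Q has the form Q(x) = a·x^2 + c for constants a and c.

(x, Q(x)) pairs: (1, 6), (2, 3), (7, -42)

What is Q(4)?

-9

From Q(1) = 6 and Q(2) = 3: 1a + c = 6 and 4a + c = 3.
Subtracting: 3a = -3, so a = -1; then c = 6 − (-1)·1 = 7.
So Q(x) = -1x² + 7, and Q(4) = -9.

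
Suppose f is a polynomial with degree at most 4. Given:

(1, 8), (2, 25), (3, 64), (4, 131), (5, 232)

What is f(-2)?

First differences: 17, 39, 67, 101. Second differences: 22, 28, 34. Third differences: 6, 6.
Level-3 differences are constant, so f has degree 3.
Fitting a degree-3 polynomial gives f(k) = k³ + 5k² - 5k + 7.
Then f(-2) = 29.

29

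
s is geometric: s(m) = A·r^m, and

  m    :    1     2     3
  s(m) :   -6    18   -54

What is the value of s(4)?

Consecutive ratio: 18/(-6) = -3, and -54/18 = -3, so r = -3.
Then A·(-3)^1 = -6 gives A = 2, and s(m) = 2·(-3)^m.
s(4) = 2·(-3)^4 = 162.

162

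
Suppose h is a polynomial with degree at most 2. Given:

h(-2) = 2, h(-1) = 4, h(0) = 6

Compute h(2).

Write h(n) = an² + bn + c; the 3 given values yield a linear system in the 3 coefficients.
Solving, the leading coefficient vanishes, and h(n) = 2n + 6.
Then h(2) = 10.

10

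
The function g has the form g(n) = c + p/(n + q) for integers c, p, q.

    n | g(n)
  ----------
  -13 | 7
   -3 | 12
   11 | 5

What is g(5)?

4

(g(n) − c)(n + q) = p for each data point; the three points give a linear system in c and q, then p follows.
Solving: c = 6, q = 1, p = -12, so g(n) = 6 − 12/(n + 1).
Then g(5) = 6 − 12/6 = 4.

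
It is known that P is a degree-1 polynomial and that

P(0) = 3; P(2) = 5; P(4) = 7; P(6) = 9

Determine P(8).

11

Write P(k) = ak + b; the 4 given values yield a linear system in the 2 coefficients.
Solving, P(k) = k + 3.
Then P(8) = 11.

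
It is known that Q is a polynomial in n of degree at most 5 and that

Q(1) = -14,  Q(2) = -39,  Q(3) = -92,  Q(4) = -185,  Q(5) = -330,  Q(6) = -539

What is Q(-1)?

Write Q(n) = an^5 + bn^4 + cn³ + dn² + en + p; the 6 given values yield a linear system in the 6 coefficients.
Solving, the top 2 coefficients vanish, and Q(n) = -2n³ - 2n² - 5n - 5.
Then Q(-1) = 0.

0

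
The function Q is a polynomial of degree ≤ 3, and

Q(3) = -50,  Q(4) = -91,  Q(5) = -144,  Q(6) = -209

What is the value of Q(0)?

First differences: -41, -53, -65. Second differences: -12, -12.
Level-2 differences are constant, so Q has degree 2.
Fitting a degree-2 polynomial gives Q(k) = -6k² + k + 1.
Then Q(0) = 1.

1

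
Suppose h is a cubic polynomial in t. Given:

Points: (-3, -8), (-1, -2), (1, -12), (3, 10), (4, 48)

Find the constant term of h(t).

-8

Write h(t) = at³ + bt² + ct + d; the 5 given values yield a linear system in the 4 coefficients.
Solving, h(t) = t³ + t² - 6t - 8.
The constant term is h(0) = -8.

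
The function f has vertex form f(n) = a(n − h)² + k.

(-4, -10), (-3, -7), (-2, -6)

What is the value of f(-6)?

-22

First differences 3, 1; second difference -2 = 2a, so a = -1.
Expanding, the n-coefficient is −2ah = 2h; matching it to the data gives h = -2, and then k = -6.
So f(n) = -1(n + 2)² − 6.
f(-6) = -1·(-4)² − 6 = -22.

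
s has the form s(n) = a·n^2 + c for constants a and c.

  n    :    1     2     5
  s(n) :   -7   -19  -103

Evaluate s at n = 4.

From s(1) = -7 and s(2) = -19: 1a + c = -7 and 4a + c = -19.
Subtracting: 3a = -12, so a = -4; then c = -7 − (-4)·1 = -3.
So s(n) = -4n² − 3, and s(4) = -67.

-67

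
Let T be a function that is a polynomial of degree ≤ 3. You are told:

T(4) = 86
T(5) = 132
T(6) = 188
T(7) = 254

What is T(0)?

First differences: 46, 56, 66. Second differences: 10, 10.
Level-2 differences are constant, so T has degree 2.
Fitting a degree-2 polynomial gives T(m) = 5m² + m + 2.
The constant term is T(0) = 2.

2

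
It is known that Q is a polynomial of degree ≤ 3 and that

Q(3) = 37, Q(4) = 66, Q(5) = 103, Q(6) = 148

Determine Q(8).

First differences: 29, 37, 45. Second differences: 8, 8.
Level-2 differences are constant, so Q has degree 2.
Fitting a degree-2 polynomial gives Q(k) = 4k² + k - 2.
Then Q(8) = 262.

262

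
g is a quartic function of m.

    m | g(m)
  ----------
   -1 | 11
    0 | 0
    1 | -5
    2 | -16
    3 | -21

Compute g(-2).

64

Write g(m) = am^4 + bm³ + cm² + dm + e; the 5 given values yield a linear system in the 5 coefficients.
Solving, g(m) = m^4 - 4m³ + 2m² - 4m.
Then g(-2) = 64.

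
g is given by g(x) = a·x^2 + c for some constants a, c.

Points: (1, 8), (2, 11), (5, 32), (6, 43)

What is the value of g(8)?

71

From g(1) = 8 and g(2) = 11: 1a + c = 8 and 4a + c = 11.
Subtracting: 3a = 3, so a = 1; then c = 8 − 1·1 = 7.
So g(x) = 1x² + 7, and g(8) = 71.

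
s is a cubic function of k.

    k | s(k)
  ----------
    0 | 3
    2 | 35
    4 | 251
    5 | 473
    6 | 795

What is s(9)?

Write s(k) = ak³ + bk² + ck + d; the 5 given values yield a linear system in the 4 coefficients.
Solving, s(k) = 3k³ + 5k² - 6k + 3.
Then s(9) = 2541.

2541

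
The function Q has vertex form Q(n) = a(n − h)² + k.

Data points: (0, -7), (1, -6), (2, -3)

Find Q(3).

2

First differences 1, 3; second difference 2 = 2a, so a = 1.
Expanding, the n-coefficient is −2ah = -2h; matching it to the data gives h = 0, and then k = -7.
So Q(n) = 1(n + 0)² − 7.
Q(3) = 1·3² − 7 = 2.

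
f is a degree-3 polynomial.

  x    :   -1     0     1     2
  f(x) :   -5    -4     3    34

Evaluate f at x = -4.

Write f(x) = ax³ + bx² + cx + d; the 4 given values yield a linear system in the 4 coefficients.
Solving, f(x) = 3x³ + 3x² + x - 4.
Then f(-4) = -152.

-152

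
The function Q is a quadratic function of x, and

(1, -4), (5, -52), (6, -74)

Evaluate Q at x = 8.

Write Q(x) = ax² + bx + c; the 3 given values yield a linear system in the 3 coefficients.
Solving, Q(x) = -2x² - 2.
Then Q(8) = -130.

-130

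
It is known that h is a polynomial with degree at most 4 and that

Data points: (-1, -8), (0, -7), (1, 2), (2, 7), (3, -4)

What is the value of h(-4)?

157

Write h(t) = at^4 + bt³ + ct² + dt + e; the 5 given values yield a linear system in the 5 coefficients.
Solving, the leading coefficient vanishes, and h(t) = -2t³ + 4t² + 7t - 7.
Then h(-4) = 157.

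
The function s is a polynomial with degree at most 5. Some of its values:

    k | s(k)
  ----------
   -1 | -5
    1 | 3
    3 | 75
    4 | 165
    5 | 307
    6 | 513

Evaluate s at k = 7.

795

Write s(k) = ak^5 + bk^4 + ck³ + dk² + ek + p; the 6 given values yield a linear system in the 6 coefficients.
Solving, the top 2 coefficients vanish, and s(k) = 2k³ + 2k² + 2k - 3.
Then s(7) = 795.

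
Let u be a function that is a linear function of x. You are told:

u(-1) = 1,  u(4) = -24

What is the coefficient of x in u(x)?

-5

Write u(x) = ax + b; the 2 given values yield a linear system in the 2 coefficients.
Solving, u(x) = -5x - 4.
The coefficient of x is -5.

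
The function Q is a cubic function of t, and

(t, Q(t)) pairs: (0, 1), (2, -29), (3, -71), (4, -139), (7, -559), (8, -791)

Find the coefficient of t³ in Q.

-1

Write Q(t) = at³ + bt² + ct + d; the 6 given values yield a linear system in the 4 coefficients.
Solving, Q(t) = -t³ - 4t² - 3t + 1.
The coefficient of t³ is -1.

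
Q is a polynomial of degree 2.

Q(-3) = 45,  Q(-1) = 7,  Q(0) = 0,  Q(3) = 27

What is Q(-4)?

Write Q(x) = ax² + bx + c; the 4 given values yield a linear system in the 3 coefficients.
Solving, Q(x) = 4x² - 3x.
Then Q(-4) = 76.

76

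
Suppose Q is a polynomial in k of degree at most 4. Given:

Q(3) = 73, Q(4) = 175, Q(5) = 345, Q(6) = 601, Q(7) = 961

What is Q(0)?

-5

Write Q(k) = ak^4 + bk³ + ck² + dk + e; the 5 given values yield a linear system in the 5 coefficients.
Solving, the leading coefficient vanishes, and Q(k) = 3k³ - 2k² + 5k - 5.
The constant term is Q(0) = -5.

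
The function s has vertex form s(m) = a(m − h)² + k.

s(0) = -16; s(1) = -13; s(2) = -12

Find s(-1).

-21

First differences 3, 1; second difference -2 = 2a, so a = -1.
Expanding, the m-coefficient is −2ah = 2h; matching it to the data gives h = 2, and then k = -12.
So s(m) = -1(m − 2)² − 12.
s(-1) = -1·(-3)² − 12 = -21.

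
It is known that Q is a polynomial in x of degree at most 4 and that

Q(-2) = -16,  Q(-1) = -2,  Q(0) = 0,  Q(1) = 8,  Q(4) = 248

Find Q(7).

1190

Write Q(x) = ax^4 + bx³ + cx² + dx + e; the 5 given values yield a linear system in the 5 coefficients.
Solving, the leading coefficient vanishes, and Q(x) = 3x³ + 3x² + 2x.
Then Q(7) = 1190.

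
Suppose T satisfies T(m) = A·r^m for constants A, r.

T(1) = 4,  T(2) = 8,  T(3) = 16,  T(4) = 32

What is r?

Consecutive ratio: 8/4 = 2, and 16/8 = 2, so r = 2.
Then A·2^1 = 4 gives A = 2, and T(m) = 2·2^m.

2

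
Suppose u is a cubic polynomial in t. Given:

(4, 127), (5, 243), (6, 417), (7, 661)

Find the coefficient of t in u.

3

Write u(t) = at³ + bt² + ct + d; the 4 given values yield a linear system in the 4 coefficients.
Solving, u(t) = 2t³ - t² + 3t + 3.
The coefficient of t is 3.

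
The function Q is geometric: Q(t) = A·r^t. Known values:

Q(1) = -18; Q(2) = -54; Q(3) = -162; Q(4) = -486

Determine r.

Consecutive ratio: -54/(-18) = 3, and -162/(-54) = 3, so r = 3.
Then A·3^1 = -18 gives A = -6, and Q(t) = -6·3^t.

3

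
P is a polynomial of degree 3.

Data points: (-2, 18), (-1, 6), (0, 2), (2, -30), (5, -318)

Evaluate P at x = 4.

Write P(x) = ax³ + bx² + cx + d; the 5 given values yield a linear system in the 4 coefficients.
Solving, P(x) = -2x³ - 2x² - 4x + 2.
Then P(4) = -174.

-174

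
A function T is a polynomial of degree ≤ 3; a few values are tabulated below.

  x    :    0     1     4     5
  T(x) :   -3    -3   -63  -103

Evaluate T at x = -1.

Write T(x) = ax³ + bx² + cx + d; the 4 given values yield a linear system in the 4 coefficients.
Solving, the leading coefficient vanishes, and T(x) = -5x² + 5x - 3.
Then T(-1) = -13.

-13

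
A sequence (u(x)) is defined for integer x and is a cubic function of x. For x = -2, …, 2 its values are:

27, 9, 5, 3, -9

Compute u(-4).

153

First differences: -18, -4, -2, -12. Second differences: 14, 2, -10. Third differences: -12, -12.
Level-3 differences are constant, so u has degree 3.
Fitting a degree-3 polynomial gives u(x) = -2x³ + x² - x + 5.
Then u(-4) = 153.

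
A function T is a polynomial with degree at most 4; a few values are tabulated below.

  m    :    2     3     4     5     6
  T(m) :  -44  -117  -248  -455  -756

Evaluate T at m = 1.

-11

First differences: -73, -131, -207, -301. Second differences: -58, -76, -94. Third differences: -18, -18.
Level-3 differences are constant, so T has degree 3.
Fitting a degree-3 polynomial gives T(m) = -3m³ - 2m² - 6m.
Then T(1) = -11.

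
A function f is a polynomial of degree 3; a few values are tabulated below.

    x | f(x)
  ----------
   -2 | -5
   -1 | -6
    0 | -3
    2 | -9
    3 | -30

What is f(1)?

Write f(x) = ax³ + bx² + cx + d; the 5 given values yield a linear system in the 4 coefficients.
Solving, f(x) = -x³ - x² + 3x - 3.
Then f(1) = -2.

-2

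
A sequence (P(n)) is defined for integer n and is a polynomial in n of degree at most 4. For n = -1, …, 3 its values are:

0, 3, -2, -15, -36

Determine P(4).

Write P(n) = an^4 + bn³ + cn² + dn + e; the 5 given values yield a linear system in the 5 coefficients.
Solving, the top 2 coefficients vanish, and P(n) = -4n² - n + 3.
Then P(4) = -65.

-65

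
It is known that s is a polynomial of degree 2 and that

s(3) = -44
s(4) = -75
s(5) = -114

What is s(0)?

1

Write s(k) = ak² + bk + c; the 3 given values yield a linear system in the 3 coefficients.
Solving, s(k) = -4k² - 3k + 1.
Then s(0) = 1.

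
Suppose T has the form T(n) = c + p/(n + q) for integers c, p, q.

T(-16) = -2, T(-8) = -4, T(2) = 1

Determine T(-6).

-7

(T(n) − c)(n + q) = p for each data point; the three points give a linear system in c and q, then p follows.
Solving: c = -1, q = 4, p = 12, so T(n) = -1 + 12/(n + 4).
Then T(-6) = -1 + 12/(-2) = -7.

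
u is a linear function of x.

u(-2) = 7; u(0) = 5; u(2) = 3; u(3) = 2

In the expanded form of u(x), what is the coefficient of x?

-1

Write u(x) = ax + b; the 4 given values yield a linear system in the 2 coefficients.
Solving, u(x) = -x + 5.
The coefficient of x is -1.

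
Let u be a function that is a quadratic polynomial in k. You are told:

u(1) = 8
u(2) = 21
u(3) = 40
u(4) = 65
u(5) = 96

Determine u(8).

First differences: 13, 19, 25, 31. Second differences: 6, 6, 6.
Level-2 differences are constant, so u has degree 2.
Fitting a degree-2 polynomial gives u(k) = 3k² + 4k + 1.
Then u(8) = 225.

225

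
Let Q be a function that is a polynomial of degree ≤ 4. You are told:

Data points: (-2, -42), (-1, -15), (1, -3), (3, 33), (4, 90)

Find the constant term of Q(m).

-6

Write Q(m) = am^4 + bm³ + cm² + dm + e; the 5 given values yield a linear system in the 5 coefficients.
Solving, the leading coefficient vanishes, and Q(m) = 2m³ - 3m² + 4m - 6.
The constant term is Q(0) = -6.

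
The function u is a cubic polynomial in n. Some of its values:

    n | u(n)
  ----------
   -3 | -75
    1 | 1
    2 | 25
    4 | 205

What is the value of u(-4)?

Write u(n) = an³ + bn² + cn + d; the 4 given values yield a linear system in the 4 coefficients.
Solving, u(n) = 3n³ + n² - 3.
Then u(-4) = -179.

-179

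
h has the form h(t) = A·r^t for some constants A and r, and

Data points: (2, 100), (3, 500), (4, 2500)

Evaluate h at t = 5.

Consecutive ratio: 500/100 = 5, and 2500/500 = 5, so r = 5.
Then A·5^2 = 100 gives A = 4, and h(t) = 4·5^t.
h(5) = 4·5^5 = 12500.

12500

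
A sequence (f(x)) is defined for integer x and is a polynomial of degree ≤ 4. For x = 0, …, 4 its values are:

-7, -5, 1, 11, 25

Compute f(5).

43

First differences: 2, 6, 10, 14. Second differences: 4, 4, 4.
Level-2 differences are constant, so f has degree 2.
Extending the table by one column gives the next first difference 18, so f(5) = 25 + 18 = 43.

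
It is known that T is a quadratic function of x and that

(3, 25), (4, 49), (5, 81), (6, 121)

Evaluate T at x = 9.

First differences: 24, 32, 40. Second differences: 8, 8.
Level-2 differences are constant, so T has degree 2.
Fitting a degree-2 polynomial gives T(x) = 4x² - 4x + 1.
Then T(9) = 289.

289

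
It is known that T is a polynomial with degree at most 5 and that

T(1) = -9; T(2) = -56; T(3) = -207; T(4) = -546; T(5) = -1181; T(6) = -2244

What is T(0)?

First differences: -47, -151, -339, -635, -1063. Second differences: -104, -188, -296, -428. Third differences: -84, -108, -132. Fourth differences: -24, -24.
Level-4 differences are constant, so T has degree 4.
Fitting a degree-4 polynomial gives T(k) = -k^4 - 4k³ - 3k² + 5k - 6.
The constant term is T(0) = -6.

-6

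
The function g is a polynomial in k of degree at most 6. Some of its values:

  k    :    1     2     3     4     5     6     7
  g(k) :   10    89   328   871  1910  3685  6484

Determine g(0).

First differences: 79, 239, 543, 1039, 1775, 2799. Second differences: 160, 304, 496, 736, 1024. Third differences: 144, 192, 240, 288. Fourth differences: 48, 48, 48.
Level-4 differences are constant, so g has degree 4.
Fitting a degree-4 polynomial gives g(k) = 2k^4 + 4k³ + 6k² + 3k - 5.
Then g(0) = -5.

-5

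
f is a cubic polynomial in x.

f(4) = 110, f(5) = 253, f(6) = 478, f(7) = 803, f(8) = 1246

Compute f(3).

First differences: 143, 225, 325, 443. Second differences: 82, 100, 118. Third differences: 18, 18.
Level-3 differences are constant, so f has degree 3.
Fitting a degree-3 polynomial gives f(x) = 3x³ - 4x² - 4x - 2.
Then f(3) = 31.

31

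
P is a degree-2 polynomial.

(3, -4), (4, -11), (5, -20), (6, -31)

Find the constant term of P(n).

First differences: -7, -9, -11. Second differences: -2, -2.
Level-2 differences are constant, so P has degree 2.
Fitting a degree-2 polynomial gives P(n) = -n² + 5.
The constant term is P(0) = 5.

5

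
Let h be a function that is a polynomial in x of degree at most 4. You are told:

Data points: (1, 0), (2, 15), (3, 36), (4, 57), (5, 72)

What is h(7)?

First differences: 15, 21, 21, 15. Second differences: 6, 0, -6. Third differences: -6, -6.
Level-3 differences are constant, so h has degree 3.
Fitting a degree-3 polynomial gives h(x) = -x³ + 9x² - 5x - 3.
Then h(7) = 60.

60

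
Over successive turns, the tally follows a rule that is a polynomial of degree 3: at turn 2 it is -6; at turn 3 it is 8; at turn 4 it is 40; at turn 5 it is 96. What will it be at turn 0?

Write the value at k as P(k).
Write P(k) = ak³ + bk² + ck + d; the 4 given values yield a linear system in the 4 coefficients.
Solving, P(k) = k³ - 5k - 4.
Then P(0) = -4.

-4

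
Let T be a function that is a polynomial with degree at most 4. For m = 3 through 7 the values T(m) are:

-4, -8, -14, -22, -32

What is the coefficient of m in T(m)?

3

First differences: -4, -6, -8, -10. Second differences: -2, -2, -2.
Level-2 differences are constant, so T has degree 2.
Fitting a degree-2 polynomial gives T(m) = -m² + 3m - 4.
The coefficient of m is 3.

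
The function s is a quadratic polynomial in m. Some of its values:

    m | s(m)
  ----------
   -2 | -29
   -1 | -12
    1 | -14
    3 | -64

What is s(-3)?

-58

Write s(m) = am² + bm + c; the 4 given values yield a linear system in the 3 coefficients.
Solving, s(m) = -6m² - m - 7.
Then s(-3) = -58.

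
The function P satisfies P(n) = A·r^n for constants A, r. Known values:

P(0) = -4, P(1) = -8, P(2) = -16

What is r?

Consecutive ratio: -8/(-4) = 2, and -16/(-8) = 2, so r = 2.
Then A·2^0 = -4 gives A = -4, and P(n) = -4·2^n.

2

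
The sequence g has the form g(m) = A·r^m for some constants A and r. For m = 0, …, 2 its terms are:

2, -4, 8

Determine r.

Consecutive ratio: -4/2 = -2, and 8/(-4) = -2, so r = -2.
Then A·(-2)^0 = 2 gives A = 2, and g(m) = 2·(-2)^m.

-2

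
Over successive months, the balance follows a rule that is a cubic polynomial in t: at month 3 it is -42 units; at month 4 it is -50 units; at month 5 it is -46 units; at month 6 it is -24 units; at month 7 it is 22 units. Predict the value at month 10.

364

Write the value at t as g(t).
First differences: -8, 4, 22, 46. Second differences: 12, 18, 24. Third differences: 6, 6.
Level-3 differences are constant, so g has degree 3.
Fitting a degree-3 polynomial gives g(t) = t³ - 6t² - 3t - 6.
Then g(10) = 364.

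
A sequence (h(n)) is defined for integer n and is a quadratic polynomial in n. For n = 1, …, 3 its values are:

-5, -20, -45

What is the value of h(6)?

-180

Write h(n) = an² + bn + c; the 3 given values yield a linear system in the 3 coefficients.
Solving, h(n) = -5n².
Then h(6) = -180.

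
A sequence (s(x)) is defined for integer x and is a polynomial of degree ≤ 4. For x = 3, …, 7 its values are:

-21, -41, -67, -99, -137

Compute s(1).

1

First differences: -20, -26, -32, -38. Second differences: -6, -6, -6.
Level-2 differences are constant, so s has degree 2.
Fitting a degree-2 polynomial gives s(x) = -3x² + x + 3.
Then s(1) = 1.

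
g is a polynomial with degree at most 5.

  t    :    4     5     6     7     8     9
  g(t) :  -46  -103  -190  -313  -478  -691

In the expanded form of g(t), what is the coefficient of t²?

Write g(t) = at^5 + bt^4 + ct³ + dt² + et + p; the 6 given values yield a linear system in the 6 coefficients.
Solving, the top 2 coefficients vanish, and g(t) = -t³ + 4t + 2.
The coefficient of t² is 0.

0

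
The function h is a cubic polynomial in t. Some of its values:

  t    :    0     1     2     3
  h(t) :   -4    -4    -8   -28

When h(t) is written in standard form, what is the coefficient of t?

-2

Write h(t) = at³ + bt² + ct + d; the 4 given values yield a linear system in the 4 coefficients.
Solving, h(t) = -2t³ + 4t² - 2t - 4.
The coefficient of t is -2.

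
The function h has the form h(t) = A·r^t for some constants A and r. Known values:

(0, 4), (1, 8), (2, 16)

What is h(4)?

Consecutive ratio: 8/4 = 2, and 16/8 = 2, so r = 2.
Then A·2^0 = 4 gives A = 4, and h(t) = 4·2^t.
h(4) = 4·2^4 = 64.

64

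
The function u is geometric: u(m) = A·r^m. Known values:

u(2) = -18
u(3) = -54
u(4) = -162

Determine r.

Consecutive ratio: -54/(-18) = 3, and -162/(-54) = 3, so r = 3.
Then A·3^2 = -18 gives A = -2, and u(m) = -2·3^m.

3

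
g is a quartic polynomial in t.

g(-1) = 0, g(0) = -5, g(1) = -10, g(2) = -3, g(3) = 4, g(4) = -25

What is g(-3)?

-158

First differences: -5, -5, 7, 7, -29. Second differences: 0, 12, 0, -36. Third differences: 12, -12, -36. Fourth differences: -24, -24.
Level-4 differences are constant, so g has degree 4.
Fitting a degree-4 polynomial gives g(t) = -t^4 + 4t³ + t² - 9t - 5.
Then g(-3) = -158.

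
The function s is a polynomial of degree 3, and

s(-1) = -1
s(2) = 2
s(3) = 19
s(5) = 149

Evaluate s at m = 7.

Write s(m) = am³ + bm² + cm + d; the 4 given values yield a linear system in the 4 coefficients.
Solving, s(m) = 2m³ - 4m² - m + 4.
Then s(7) = 487.

487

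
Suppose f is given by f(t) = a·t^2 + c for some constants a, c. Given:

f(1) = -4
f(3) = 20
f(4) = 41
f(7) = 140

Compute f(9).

236

From f(1) = -4 and f(3) = 20: 1a + c = -4 and 9a + c = 20.
Subtracting: 8a = 24, so a = 3; then c = -4 − 3·1 = -7.
So f(t) = 3t² − 7, and f(9) = 236.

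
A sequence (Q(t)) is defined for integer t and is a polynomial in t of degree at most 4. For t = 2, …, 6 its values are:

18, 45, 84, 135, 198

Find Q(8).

360

First differences: 27, 39, 51, 63. Second differences: 12, 12, 12.
Level-2 differences are constant, so Q has degree 2.
Fitting a degree-2 polynomial gives Q(t) = 6t² - 3t.
Then Q(8) = 360.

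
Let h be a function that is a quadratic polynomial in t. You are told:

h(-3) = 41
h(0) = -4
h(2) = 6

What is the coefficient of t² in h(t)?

4

Write h(t) = at² + bt + c; the 3 given values yield a linear system in the 3 coefficients.
Solving, h(t) = 4t² - 3t - 4.
The coefficient of t² is 4.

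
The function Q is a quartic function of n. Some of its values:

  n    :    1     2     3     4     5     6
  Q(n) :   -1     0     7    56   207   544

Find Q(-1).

-9

First differences: 1, 7, 49, 151, 337. Second differences: 6, 42, 102, 186. Third differences: 36, 60, 84. Fourth differences: 24, 24.
Level-4 differences are constant, so Q has degree 4.
Fitting a degree-4 polynomial gives Q(n) = n^4 - 4n³ + 2n² + 8n - 8.
Then Q(-1) = -9.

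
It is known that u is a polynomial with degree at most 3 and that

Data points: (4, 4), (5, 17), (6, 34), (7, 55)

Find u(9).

109

First differences: 13, 17, 21. Second differences: 4, 4.
Level-2 differences are constant, so u has degree 2.
Fitting a degree-2 polynomial gives u(t) = 2t² - 5t - 8.
Then u(9) = 109.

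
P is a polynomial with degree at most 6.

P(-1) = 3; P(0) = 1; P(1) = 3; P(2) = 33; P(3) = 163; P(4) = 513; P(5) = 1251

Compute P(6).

First differences: -2, 2, 30, 130, 350, 738. Second differences: 4, 28, 100, 220, 388. Third differences: 24, 72, 120, 168. Fourth differences: 48, 48, 48.
Level-4 differences are constant, so P has degree 4.
Fitting a degree-4 polynomial gives P(k) = 2k^4 + 1.
Then P(6) = 2593.

2593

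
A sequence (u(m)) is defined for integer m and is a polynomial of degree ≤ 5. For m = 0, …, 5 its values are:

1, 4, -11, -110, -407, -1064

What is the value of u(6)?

Write u(m) = am^5 + bm^4 + cm³ + dm² + em + p; the 6 given values yield a linear system in the 6 coefficients.
Solving, the leading coefficient vanishes, and u(m) = -2m^4 + m³ + 2m² + 2m + 1.
Then u(6) = -2291.

-2291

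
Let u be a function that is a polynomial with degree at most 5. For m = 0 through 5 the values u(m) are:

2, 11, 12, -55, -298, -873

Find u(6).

-1984

Write u(m) = am^5 + bm^4 + cm³ + dm² + em + p; the 6 given values yield a linear system in the 6 coefficients.
Solving, the leading coefficient vanishes, and u(m) = -2m^4 + 2m³ + 4m² + 5m + 2.
Then u(6) = -1984.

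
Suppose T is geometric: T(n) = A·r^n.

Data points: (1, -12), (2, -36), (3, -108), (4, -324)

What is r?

Consecutive ratio: -36/(-12) = 3, and -108/(-36) = 3, so r = 3.
Then A·3^1 = -12 gives A = -4, and T(n) = -4·3^n.

3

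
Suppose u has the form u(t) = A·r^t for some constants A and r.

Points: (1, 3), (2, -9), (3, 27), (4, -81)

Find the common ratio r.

Consecutive ratio: -9/3 = -3, and 27/(-9) = -3, so r = -3.
Then A·(-3)^1 = 3 gives A = -1, and u(t) = -1·(-3)^t.

-3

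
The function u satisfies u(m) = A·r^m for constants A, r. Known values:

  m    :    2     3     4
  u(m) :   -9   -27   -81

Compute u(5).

Consecutive ratio: -27/(-9) = 3, and -81/(-27) = 3, so r = 3.
Then A·3^2 = -9 gives A = -1, and u(m) = -1·3^m.
u(5) = -1·3^5 = -243.

-243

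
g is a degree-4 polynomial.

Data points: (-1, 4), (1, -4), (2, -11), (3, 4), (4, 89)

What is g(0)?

Write g(k) = ak^4 + bk³ + ck² + dk + e; the 5 given values yield a linear system in the 5 coefficients.
Solving, g(k) = k^4 - 2k³ - 2k² - 2k + 1.
The constant term is g(0) = 1.

1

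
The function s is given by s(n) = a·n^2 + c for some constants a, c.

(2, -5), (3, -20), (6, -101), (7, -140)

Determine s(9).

From s(2) = -5 and s(3) = -20: 4a + c = -5 and 9a + c = -20.
Subtracting: 5a = -15, so a = -3; then c = -5 − (-3)·4 = 7.
So s(n) = -3n² + 7, and s(9) = -236.

-236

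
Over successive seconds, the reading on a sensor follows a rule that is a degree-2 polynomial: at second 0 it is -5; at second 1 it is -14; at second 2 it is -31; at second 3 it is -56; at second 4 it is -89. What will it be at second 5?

Write the value at n as s(n).
Write s(n) = an² + bn + c; the 5 given values yield a linear system in the 3 coefficients.
Solving, s(n) = -4n² - 5n - 5.
Then s(5) = -130.

-130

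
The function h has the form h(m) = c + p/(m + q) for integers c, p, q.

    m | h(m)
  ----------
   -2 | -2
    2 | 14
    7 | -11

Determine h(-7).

-4

(h(m) − c)(m + q) = p for each data point; the three points give a linear system in c and q, then p follows.
Solving: c = -6, q = -3, p = -20, so h(m) = -6 − 20/(m − 3).
Then h(-7) = -6 − 20/(-10) = -4.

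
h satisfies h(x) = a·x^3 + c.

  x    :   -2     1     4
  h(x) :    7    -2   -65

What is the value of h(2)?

-9

From h(-2) = 7 and h(1) = -2: -8a + c = 7 and 1a + c = -2.
Subtracting: 9a = -9, so a = -1; then c = 7 − (-1)·(-8) = -1.
So h(x) = -1x³ − 1, and h(2) = -9.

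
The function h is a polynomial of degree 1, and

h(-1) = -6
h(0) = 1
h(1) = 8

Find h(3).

22

First differences: 7, 7.
Level-1 differences are constant, so h has degree 1.
Fitting a degree-1 polynomial gives h(t) = 7t + 1.
Then h(3) = 22.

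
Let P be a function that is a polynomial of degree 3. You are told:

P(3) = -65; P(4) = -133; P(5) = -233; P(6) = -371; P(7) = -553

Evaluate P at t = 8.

-785

Write P(t) = at³ + bt² + ct + d; the 5 given values yield a linear system in the 4 coefficients.
Solving, P(t) = -t³ - 4t² - 3t + 7.
Then P(8) = -785.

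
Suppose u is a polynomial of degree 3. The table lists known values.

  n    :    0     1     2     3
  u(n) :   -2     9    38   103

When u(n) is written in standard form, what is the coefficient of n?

8

Write u(n) = an³ + bn² + cn + d; the 4 given values yield a linear system in the 4 coefficients.
Solving, u(n) = 3n³ + 8n - 2.
The coefficient of n is 8.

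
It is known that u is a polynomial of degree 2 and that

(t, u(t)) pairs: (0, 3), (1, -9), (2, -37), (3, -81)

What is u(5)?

Write u(t) = at² + bt + c; the 4 given values yield a linear system in the 3 coefficients.
Solving, u(t) = -8t² - 4t + 3.
Then u(5) = -217.

-217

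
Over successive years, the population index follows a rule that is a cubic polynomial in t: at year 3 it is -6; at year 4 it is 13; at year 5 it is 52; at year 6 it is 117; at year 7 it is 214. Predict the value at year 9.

528

Write the value at t as g(t).
First differences: 19, 39, 65, 97. Second differences: 20, 26, 32. Third differences: 6, 6.
Level-3 differences are constant, so g has degree 3.
Fitting a degree-3 polynomial gives g(t) = t³ - 2t² - 4t - 3.
Then g(9) = 528.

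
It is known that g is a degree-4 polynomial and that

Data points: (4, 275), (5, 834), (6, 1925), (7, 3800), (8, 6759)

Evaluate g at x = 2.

-15

Write g(x) = ax^4 + bx³ + cx² + dx + e; the 5 given values yield a linear system in the 5 coefficients.
Solving, g(x) = 2x^4 - 2x³ - 6x² - 3x - 1.
Then g(2) = -15.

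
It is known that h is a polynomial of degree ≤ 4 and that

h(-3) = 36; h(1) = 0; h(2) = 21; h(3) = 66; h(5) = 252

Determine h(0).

-3

Write h(m) = am^4 + bm³ + cm² + dm + e; the 5 given values yield a linear system in the 5 coefficients.
Solving, the leading coefficient vanishes, and h(m) = m³ + 6m² - 4m - 3.
Then h(0) = -3.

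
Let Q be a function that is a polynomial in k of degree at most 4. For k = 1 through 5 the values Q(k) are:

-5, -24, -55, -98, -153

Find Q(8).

Write Q(k) = ak^4 + bk³ + ck² + dk + e; the 5 given values yield a linear system in the 5 coefficients.
Solving, the top 2 coefficients vanish, and Q(k) = -6k² - k + 2.
Then Q(8) = -390.

-390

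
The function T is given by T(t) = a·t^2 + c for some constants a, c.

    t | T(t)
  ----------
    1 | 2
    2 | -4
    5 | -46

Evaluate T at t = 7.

-94

From T(1) = 2 and T(2) = -4: 1a + c = 2 and 4a + c = -4.
Subtracting: 3a = -6, so a = -2; then c = 2 − (-2)·1 = 4.
So T(t) = -2t² + 4, and T(7) = -94.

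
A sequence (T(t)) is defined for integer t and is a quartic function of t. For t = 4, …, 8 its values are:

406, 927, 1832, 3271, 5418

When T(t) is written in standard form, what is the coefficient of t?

Write T(t) = at^4 + bt³ + ct² + dt + e; the 5 given values yield a linear system in the 5 coefficients.
Solving, T(t) = t^4 + 3t³ - 4t² + 5t + 2.
The coefficient of t is 5.

5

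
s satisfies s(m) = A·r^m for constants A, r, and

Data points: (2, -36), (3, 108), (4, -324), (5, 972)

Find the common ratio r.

Consecutive ratio: 108/(-36) = -3, and -324/108 = -3, so r = -3.
Then A·(-3)^2 = -36 gives A = -4, and s(m) = -4·(-3)^m.

-3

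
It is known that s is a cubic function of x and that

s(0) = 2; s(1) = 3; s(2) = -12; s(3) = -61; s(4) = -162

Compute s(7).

-957

First differences: 1, -15, -49, -101. Second differences: -16, -34, -52. Third differences: -18, -18.
Level-3 differences are constant, so s has degree 3.
Fitting a degree-3 polynomial gives s(x) = -3x³ + x² + 3x + 2.
Then s(7) = -957.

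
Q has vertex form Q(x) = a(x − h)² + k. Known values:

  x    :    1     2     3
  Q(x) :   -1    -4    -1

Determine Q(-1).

First differences -3, 3; second difference 6 = 2a, so a = 3.
Expanding, the x-coefficient is −2ah = -6h; matching it to the data gives h = 2, and then k = -4.
So Q(x) = 3(x − 2)² − 4.
Q(-1) = 3·(-3)² − 4 = 23.

23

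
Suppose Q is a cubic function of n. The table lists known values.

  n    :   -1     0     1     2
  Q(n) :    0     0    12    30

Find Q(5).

Write Q(n) = an³ + bn² + cn + d; the 4 given values yield a linear system in the 4 coefficients.
Solving, Q(n) = -n³ + 6n² + 7n.
Then Q(5) = 60.

60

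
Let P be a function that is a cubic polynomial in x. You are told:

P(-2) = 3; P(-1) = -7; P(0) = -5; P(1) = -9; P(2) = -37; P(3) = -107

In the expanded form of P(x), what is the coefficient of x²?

-3

First differences: -10, 2, -4, -28, -70. Second differences: 12, -6, -24, -42. Third differences: -18, -18, -18.
Level-3 differences are constant, so P has degree 3.
Fitting a degree-3 polynomial gives P(x) = -3x³ - 3x² + 2x - 5.
The coefficient of x² is -3.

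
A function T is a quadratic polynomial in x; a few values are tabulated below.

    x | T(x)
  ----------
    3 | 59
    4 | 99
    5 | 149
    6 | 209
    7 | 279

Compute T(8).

359

First differences: 40, 50, 60, 70. Second differences: 10, 10, 10.
Level-2 differences are constant, so T has degree 2.
Fitting a degree-2 polynomial gives T(x) = 5x² + 5x - 1.
Then T(8) = 359.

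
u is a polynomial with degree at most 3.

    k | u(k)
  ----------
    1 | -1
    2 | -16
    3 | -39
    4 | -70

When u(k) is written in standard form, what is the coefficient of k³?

0

Write u(k) = ak³ + bk² + ck + d; the 4 given values yield a linear system in the 4 coefficients.
Solving, the leading coefficient vanishes, and u(k) = -4k² - 3k + 6.
The coefficient of k³ is 0.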